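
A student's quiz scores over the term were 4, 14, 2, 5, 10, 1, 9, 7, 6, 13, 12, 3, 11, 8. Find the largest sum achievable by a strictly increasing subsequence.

Let S[i] be the best sum of a strictly increasing subsequence ending at i:
i:      1  2  3  4  5  6  7  8  9 10 11 12 13 14
a[i]:   4 14  2  5 10  1  9  7  6 13 12  3 11  8
S:      4 18  2  9 19  1 18 16 15 32 31  5 30 24
Maximum is 32 (e.g. 4 + 5 + 10 + 13).

32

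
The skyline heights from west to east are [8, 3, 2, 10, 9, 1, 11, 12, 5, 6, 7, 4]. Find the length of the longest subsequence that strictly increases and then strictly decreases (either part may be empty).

6

inc[i] = longest strictly increasing subsequence ending at i; dec[i] = longest strictly decreasing subsequence starting at i:
i:      1  2  3  4  5  6  7  8  9 10 11 12
a[i]:   8  3  2 10  9  1 11 12  5  6  7  4
inc:    1  1  1  2  2  1  3  4  2  3  4  2
dec:    4  3  2  4  3  1  3  3  2  2  2  1
Best peak at i=8 (value 12): inc=4, dec=3, length 4+3−1 = 6.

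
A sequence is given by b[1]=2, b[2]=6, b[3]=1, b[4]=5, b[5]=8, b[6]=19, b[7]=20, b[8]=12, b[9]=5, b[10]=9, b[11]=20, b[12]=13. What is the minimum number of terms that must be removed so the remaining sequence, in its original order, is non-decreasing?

6

Fewest deletions = n − (longest non-decreasing subsequence).
i:      1  2  3  4  5  6  7  8  9 10 11 12
b[i]:   2  6  1  5  8 19 20 12  5  9 20 13
dp:     1  2  1  2  3  4  5  4  3  4  6  5
max dp = 6, so deletions = 12 − 6 = 6.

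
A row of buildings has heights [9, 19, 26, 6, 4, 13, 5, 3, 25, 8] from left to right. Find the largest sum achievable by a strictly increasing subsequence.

Let S[i] be the best sum of a strictly increasing subsequence ending at i:
i:      1  2  3  4  5  6  7  8  9 10
a[i]:   9 19 26  6  4 13  5  3 25  8
S:      9 28 54  6  4 22  9  3 53 17
Maximum is 54 (e.g. 9 + 19 + 26).

54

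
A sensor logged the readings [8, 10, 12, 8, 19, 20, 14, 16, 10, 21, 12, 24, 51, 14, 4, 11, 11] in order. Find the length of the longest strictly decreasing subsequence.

Negate each value so 'decreasing' becomes 'increasing', then run patience tails on the negated sequence:
-8 → extends → [-8]
-10 → replaces -8 → [-10]
-12 → replaces -10 → [-12]
-8 → extends → [-12, -8]
-19 → replaces -12 → [-19, -8]
-20 → replaces -19 → [-20, -8]
-14 → replaces -8 → [-20, -14]
-16 → replaces -14 → [-20, -16]
-10 → extends → [-20, -16, -10]
-21 → replaces -20 → [-21, -16, -10]
-12 → replaces -10 → [-21, -16, -12]
-24 → replaces -21 → [-24, -16, -12]
-51 → replaces -24 → [-51, -16, -12]
-14 → replaces -12 → [-51, -16, -14]
-4 → extends → [-51, -16, -14, -4]
-11 → replaces -4 → [-51, -16, -14, -11]
-11 → already a tail → [-51, -16, -14, -11]
Four tails, so the longest strictly decreasing subsequence of the original has length 4.

4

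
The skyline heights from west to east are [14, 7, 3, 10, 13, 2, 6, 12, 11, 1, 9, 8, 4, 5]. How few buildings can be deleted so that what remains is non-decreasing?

Fewest deletions = n − (longest non-decreasing subsequence).
Patience tails:
14 → extends → [14]
7 → replaces 14 → [7]
3 → replaces 7 → [3]
10 → extends → [3, 10]
13 → extends → [3, 10, 13]
2 → replaces 3 → [2, 10, 13]
6 → replaces 10 → [2, 6, 13]
12 → replaces 13 → [2, 6, 12]
11 → replaces 12 → [2, 6, 11]
1 → replaces 2 → [1, 6, 11]
9 → replaces 11 → [1, 6, 9]
8 → replaces 9 → [1, 6, 8]
4 → replaces 6 → [1, 4, 8]
5 → replaces 8 → [1, 4, 5]
Longest non-decreasing subsequence has length 3, so deletions = 14 − 3 = 11.

11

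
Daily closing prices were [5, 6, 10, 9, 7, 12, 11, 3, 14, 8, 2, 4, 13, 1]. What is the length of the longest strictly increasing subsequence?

Let dp[i] be the length of the longest such subsequence ending at index i:
i:      1  2  3  4  5  6  7  8  9 10 11 12 13 14
a[i]:   5  6 10  9  7 12 11  3 14  8  2  4 13  1
dp:     1  2  3  3  3  4  4  1  5  4  1  2  5  1
Maximum dp value is 5.

5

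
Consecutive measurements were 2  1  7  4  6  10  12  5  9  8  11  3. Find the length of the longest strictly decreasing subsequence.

4

Negate each value so 'decreasing' becomes 'increasing', then run patience tails on the negated sequence:
-2 → extends → [-2]
-1 → extends → [-2, -1]
-7 → replaces -2 → [-7, -1]
-4 → replaces -1 → [-7, -4]
-6 → replaces -4 → [-7, -6]
-10 → replaces -7 → [-10, -6]
-12 → replaces -10 → [-12, -6]
-5 → extends → [-12, -6, -5]
-9 → replaces -6 → [-12, -9, -5]
-8 → replaces -5 → [-12, -9, -8]
-11 → replaces -9 → [-12, -11, -8]
-3 → extends → [-12, -11, -8, -3]
Four tails, so the longest strictly decreasing subsequence of the original has length 4.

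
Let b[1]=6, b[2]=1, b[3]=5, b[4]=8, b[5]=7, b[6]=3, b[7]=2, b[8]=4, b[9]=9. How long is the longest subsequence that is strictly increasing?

Track the smallest tail for each achievable length (strict):
6 → extends → [6]
1 → replaces 6 → [1]
5 → extends → [1, 5]
8 → extends → [1, 5, 8]
7 → replaces 8 → [1, 5, 7]
3 → replaces 5 → [1, 3, 7]
2 → replaces 3 → [1, 2, 7]
4 → replaces 7 → [1, 2, 4]
9 → extends → [1, 2, 4, 9]
Four tails, so the longest strictly increasing subsequence has length 4 (e.g. 1, 5, 8, 9).

4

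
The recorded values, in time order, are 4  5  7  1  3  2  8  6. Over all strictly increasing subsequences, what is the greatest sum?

24

Let S[i] be the best sum of a strictly increasing subsequence ending at i:
i:      1  2  3  4  5  6  7  8
a[i]:   4  5  7  1  3  2  8  6
S:      4  9 16  1  4  3 24 15
Maximum is 24 (e.g. 4 + 5 + 7 + 8).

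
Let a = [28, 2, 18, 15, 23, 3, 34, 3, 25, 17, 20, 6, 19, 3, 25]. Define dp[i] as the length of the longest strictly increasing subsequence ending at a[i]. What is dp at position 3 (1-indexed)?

2

dp[i] = 1 + max{dp[j] : j<i, a[j]<a[i]} (or 1 if no such j):
i:      1  2  3  4  5  6  7  8  9 10 11 12 13 14 15
a[i]:  28  2 18 15 23  3 34  3 25 17 20  6 19  3 25
dp:     1  1  2  2  3  2  4  2  4  3  4  3  4  2  5
At index 3 the value is 2.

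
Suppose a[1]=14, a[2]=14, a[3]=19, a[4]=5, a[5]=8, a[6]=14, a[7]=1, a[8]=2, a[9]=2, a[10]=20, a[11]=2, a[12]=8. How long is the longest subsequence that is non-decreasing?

5

Track the smallest tail for each achievable length (allowing ties):
14 → extends → [14]
14 → extends → [14, 14]
19 → extends → [14, 14, 19]
5 → replaces 14 → [5, 14, 19]
8 → replaces 14 → [5, 8, 19]
14 → replaces 19 → [5, 8, 14]
1 → replaces 5 → [1, 8, 14]
2 → replaces 8 → [1, 2, 14]
2 → replaces 14 → [1, 2, 2]
20 → extends → [1, 2, 2, 20]
2 → replaces 20 → [1, 2, 2, 2]
8 → extends → [1, 2, 2, 2, 8]
Five tails, so the longest non-decreasing subsequence has length 5 (e.g. 1, 2, 2, 2, 8).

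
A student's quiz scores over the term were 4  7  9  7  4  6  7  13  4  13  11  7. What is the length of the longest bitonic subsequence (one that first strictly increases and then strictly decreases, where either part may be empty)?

6

inc[i] = longest strictly increasing subsequence ending at i; dec[i] = longest strictly decreasing subsequence starting at i:
i:      1  2  3  4  5  6  7  8  9 10 11 12
a[i]:   4  7  9  7  4  6  7 13  4 13 11  7
inc:    1  2  3  2  1  2  3  4  1  4  4  3
dec:    1  3  4  3  1  2  2  3  1  3  2  1
Best peak at i=3 (value 9): inc=3, dec=4, length 3+4−1 = 6.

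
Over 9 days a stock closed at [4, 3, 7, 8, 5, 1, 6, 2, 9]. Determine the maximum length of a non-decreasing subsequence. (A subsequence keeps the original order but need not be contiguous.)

4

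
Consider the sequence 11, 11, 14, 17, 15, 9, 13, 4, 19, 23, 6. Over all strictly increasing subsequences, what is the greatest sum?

84

Let S[i] be the best sum of a strictly increasing subsequence ending at i:
i:      1  2  3  4  5  6  7  8  9 10 11
a[i]:  11 11 14 17 15  9 13  4 19 23  6
S:     11 11 25 42 40  9 24  4 61 84 10
Maximum is 84 (e.g. 11 + 14 + 17 + 19 + 23).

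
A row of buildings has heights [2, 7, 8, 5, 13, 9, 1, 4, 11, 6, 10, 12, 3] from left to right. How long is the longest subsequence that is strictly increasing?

6

Track the smallest tail for each achievable length (strict):
2 → extends → [2]
7 → extends → [2, 7]
8 → extends → [2, 7, 8]
5 → replaces 7 → [2, 5, 8]
13 → extends → [2, 5, 8, 13]
9 → replaces 13 → [2, 5, 8, 9]
1 → replaces 2 → [1, 5, 8, 9]
4 → replaces 5 → [1, 4, 8, 9]
11 → extends → [1, 4, 8, 9, 11]
6 → replaces 8 → [1, 4, 6, 9, 11]
10 → replaces 11 → [1, 4, 6, 9, 10]
12 → extends → [1, 4, 6, 9, 10, 12]
3 → replaces 4 → [1, 3, 6, 9, 10, 12]
Six tails, so the longest strictly increasing subsequence has length 6 (e.g. 2, 7, 8, 9, 11, 12).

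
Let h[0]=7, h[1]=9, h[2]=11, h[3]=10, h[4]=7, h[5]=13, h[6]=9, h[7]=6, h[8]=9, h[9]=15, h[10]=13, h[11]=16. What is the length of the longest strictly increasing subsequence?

Track the smallest tail for each achievable length (strict):
7 → extends → [7]
9 → extends → [7, 9]
11 → extends → [7, 9, 11]
10 → replaces 11 → [7, 9, 10]
7 → already a tail → [7, 9, 10]
13 → extends → [7, 9, 10, 13]
9 → already a tail → [7, 9, 10, 13]
6 → replaces 7 → [6, 9, 10, 13]
9 → already a tail → [6, 9, 10, 13]
15 → extends → [6, 9, 10, 13, 15]
13 → already a tail → [6, 9, 10, 13, 15]
16 → extends → [6, 9, 10, 13, 15, 16]
Six tails, so the longest strictly increasing subsequence has length 6 (e.g. 7, 9, 11, 13, 15, 16).

6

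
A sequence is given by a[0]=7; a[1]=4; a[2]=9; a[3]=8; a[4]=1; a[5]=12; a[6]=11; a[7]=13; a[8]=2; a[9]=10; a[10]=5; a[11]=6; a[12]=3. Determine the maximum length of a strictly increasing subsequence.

Track the smallest tail for each achievable length (strict):
7 → extends → [7]
4 → replaces 7 → [4]
9 → extends → [4, 9]
8 → replaces 9 → [4, 8]
1 → replaces 4 → [1, 8]
12 → extends → [1, 8, 12]
11 → replaces 12 → [1, 8, 11]
13 → extends → [1, 8, 11, 13]
2 → replaces 8 → [1, 2, 11, 13]
10 → replaces 11 → [1, 2, 10, 13]
5 → replaces 10 → [1, 2, 5, 13]
6 → replaces 13 → [1, 2, 5, 6]
3 → replaces 5 → [1, 2, 3, 6]
Four tails, so the longest strictly increasing subsequence has length 4 (e.g. 7, 9, 12, 13).

4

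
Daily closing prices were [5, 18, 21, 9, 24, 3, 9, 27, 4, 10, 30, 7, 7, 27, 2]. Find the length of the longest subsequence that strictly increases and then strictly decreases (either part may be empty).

8

inc[i] = longest strictly increasing subsequence ending at i; dec[i] = longest strictly decreasing subsequence starting at i:
i:      1  2  3  4  5  6  7  8  9 10 11 12 13 14 15
a[i]:   5 18 21  9 24  3  9 27  4 10 30  7  7 27  2
inc:    1  2  3  2  4  1  2  5  2  3  6  3  3  5  1
dec:    3  4  4  3  4  2  3  4  2  3  3  2  2  2  1
Best peak at i=8 (value 27): inc=5, dec=4, length 5+4−1 = 8.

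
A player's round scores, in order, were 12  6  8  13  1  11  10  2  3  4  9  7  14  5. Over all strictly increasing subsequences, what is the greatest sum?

41

Let S[i] be the best sum of a strictly increasing subsequence ending at i:
i:      1  2  3  4  5  6  7  8  9 10 11 12 13 14
a[i]:  12  6  8 13  1 11 10  2  3  4  9  7 14  5
S:     12  6 14 27  1 25 24  3  6 10 23 17 41 15
Maximum is 41 (e.g. 6 + 8 + 13 + 14).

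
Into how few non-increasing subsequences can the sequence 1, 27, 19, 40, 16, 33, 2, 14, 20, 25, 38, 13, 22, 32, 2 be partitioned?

Place each on the leftmost legal pile:
1 → new pile 1 (tops now [1])
27 → new pile 2 (tops now [1, 27])
19 → pile 2 (tops now [1, 19])
40 → new pile 3 (tops now [1, 19, 40])
16 → pile 2 (tops now [1, 16, 40])
33 → pile 3 (tops now [1, 16, 33])
2 → pile 2 (tops now [1, 2, 33])
14 → pile 3 (tops now [1, 2, 14])
20 → new pile 4 (tops now [1, 2, 14, 20])
25 → new pile 5 (tops now [1, 2, 14, 20, 25])
38 → new pile 6 (tops now [1, 2, 14, 20, 25, 38])
13 → pile 3 (tops now [1, 2, 13, 20, 25, 38])
22 → pile 5 (tops now [1, 2, 13, 20, 22, 38])
32 → pile 6 (tops now [1, 2, 13, 20, 22, 32])
2 → pile 2 (tops now [1, 2, 13, 20, 22, 32])
Six piles.

6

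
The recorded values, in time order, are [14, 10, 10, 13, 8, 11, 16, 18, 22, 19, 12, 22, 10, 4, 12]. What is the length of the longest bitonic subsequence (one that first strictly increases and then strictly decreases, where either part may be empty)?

inc[i] = longest strictly increasing subsequence ending at i; dec[i] = longest strictly decreasing subsequence starting at i:
i:      1  2  3  4  5  6  7  8  9 10 11 12 13 14 15
a[i]:  14 10 10 13  8 11 16 18 22 19 12 22 10  4 12
inc:    1  1  1  2  1  2  3  4  5  5  3  6  2  1  3
dec:    5  3  3  4  2  3  4  4  5  4  3  3  2  1  1
Best peak at i=9 (value 22): inc=5, dec=5, length 5+5−1 = 9.

9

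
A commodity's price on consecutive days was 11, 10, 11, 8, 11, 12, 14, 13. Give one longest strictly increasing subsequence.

10, 11, 12, 14

Patience tails give the LIS length; then backtrack through the dp parents:
11 → extends → [11]
10 → replaces 11 → [10]
11 → extends → [10, 11]
8 → replaces 10 → [8, 11]
11 → already a tail → [8, 11]
12 → extends → [8, 11, 12]
14 → extends → [8, 11, 12, 14]
13 → replaces 14 → [8, 11, 12, 13]
Length 4; one witness is 10, 11, 12, 14.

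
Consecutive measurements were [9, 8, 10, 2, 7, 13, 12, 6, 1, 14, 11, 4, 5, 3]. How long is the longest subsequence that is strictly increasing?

Track the smallest tail for each achievable length (strict):
9 → extends → [9]
8 → replaces 9 → [8]
10 → extends → [8, 10]
2 → replaces 8 → [2, 10]
7 → replaces 10 → [2, 7]
13 → extends → [2, 7, 13]
12 → replaces 13 → [2, 7, 12]
6 → replaces 7 → [2, 6, 12]
1 → replaces 2 → [1, 6, 12]
14 → extends → [1, 6, 12, 14]
11 → replaces 12 → [1, 6, 11, 14]
4 → replaces 6 → [1, 4, 11, 14]
5 → replaces 11 → [1, 4, 5, 14]
3 → replaces 4 → [1, 3, 5, 14]
Four tails, so the longest strictly increasing subsequence has length 4 (e.g. 9, 10, 13, 14).

4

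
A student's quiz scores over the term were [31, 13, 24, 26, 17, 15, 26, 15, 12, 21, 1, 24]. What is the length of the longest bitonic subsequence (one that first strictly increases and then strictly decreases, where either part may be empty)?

7

inc[i] = longest strictly increasing subsequence ending at i; dec[i] = longest strictly decreasing subsequence starting at i:
i:      1  2  3  4  5  6  7  8  9 10 11 12
a[i]:  31 13 24 26 17 15 26 15 12 21  1 24
inc:    1  1  2  3  2  2  3  2  1  3  1  4
dec:    6  3  5  5  4  3  4  3  2  2  1  1
Best peak at i=4 (value 26): inc=3, dec=5, length 3+5−1 = 7.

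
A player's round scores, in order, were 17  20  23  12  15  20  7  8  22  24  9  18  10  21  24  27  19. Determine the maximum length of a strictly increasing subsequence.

7

Let dp[i] be the length of the longest such subsequence ending at index i:
i:      1  2  3  4  5  6  7  8  9 10 11 12 13 14 15 16 17
a[i]:  17 20 23 12 15 20  7  8 22 24  9 18 10 21 24 27 19
dp:     1  2  3  1  2  3  1  2  4  5  3  4  4  5  6  7  5
Maximum dp value is 7.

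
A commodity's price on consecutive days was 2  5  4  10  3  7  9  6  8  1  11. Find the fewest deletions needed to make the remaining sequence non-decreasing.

6

Fewest deletions = n − (longest non-decreasing subsequence).
Patience tails:
2 → extends → [2]
5 → extends → [2, 5]
4 → replaces 5 → [2, 4]
10 → extends → [2, 4, 10]
3 → replaces 4 → [2, 3, 10]
7 → replaces 10 → [2, 3, 7]
9 → extends → [2, 3, 7, 9]
6 → replaces 7 → [2, 3, 6, 9]
8 → replaces 9 → [2, 3, 6, 8]
1 → replaces 2 → [1, 3, 6, 8]
11 → extends → [1, 3, 6, 8, 11]
Longest non-decreasing subsequence has length 5, so deletions = 11 − 5 = 6.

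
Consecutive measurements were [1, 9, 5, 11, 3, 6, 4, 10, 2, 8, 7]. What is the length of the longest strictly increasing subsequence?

Track the smallest tail for each achievable length (strict):
1 → extends → [1]
9 → extends → [1, 9]
5 → replaces 9 → [1, 5]
11 → extends → [1, 5, 11]
3 → replaces 5 → [1, 3, 11]
6 → replaces 11 → [1, 3, 6]
4 → replaces 6 → [1, 3, 4]
10 → extends → [1, 3, 4, 10]
2 → replaces 3 → [1, 2, 4, 10]
8 → replaces 10 → [1, 2, 4, 8]
7 → replaces 8 → [1, 2, 4, 7]
Four tails, so the longest strictly increasing subsequence has length 4 (e.g. 1, 5, 6, 10).

4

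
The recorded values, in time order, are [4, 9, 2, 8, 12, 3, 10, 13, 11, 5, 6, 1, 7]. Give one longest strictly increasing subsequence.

2, 3, 5, 6, 7

Patience tails give the LIS length; then backtrack through the dp parents:
4 → extends → [4]
9 → extends → [4, 9]
2 → replaces 4 → [2, 9]
8 → replaces 9 → [2, 8]
12 → extends → [2, 8, 12]
3 → replaces 8 → [2, 3, 12]
10 → replaces 12 → [2, 3, 10]
13 → extends → [2, 3, 10, 13]
11 → replaces 13 → [2, 3, 10, 11]
5 → replaces 10 → [2, 3, 5, 11]
6 → replaces 11 → [2, 3, 5, 6]
1 → replaces 2 → [1, 3, 5, 6]
7 → extends → [1, 3, 5, 6, 7]
Length 5; one witness is 2, 3, 5, 6, 7.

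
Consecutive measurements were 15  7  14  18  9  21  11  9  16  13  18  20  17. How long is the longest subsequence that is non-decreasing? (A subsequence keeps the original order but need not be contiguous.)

Track the smallest tail for each achievable length (allowing ties):
15 → extends → [15]
7 → replaces 15 → [7]
14 → extends → [7, 14]
18 → extends → [7, 14, 18]
9 → replaces 14 → [7, 9, 18]
21 → extends → [7, 9, 18, 21]
11 → replaces 18 → [7, 9, 11, 21]
9 → replaces 11 → [7, 9, 9, 21]
16 → replaces 21 → [7, 9, 9, 16]
13 → replaces 16 → [7, 9, 9, 13]
18 → extends → [7, 9, 9, 13, 18]
20 → extends → [7, 9, 9, 13, 18, 20]
17 → replaces 18 → [7, 9, 9, 13, 17, 20]
Six tails, so the longest non-decreasing subsequence has length 6 (e.g. 7, 9, 11, 16, 18, 20).

6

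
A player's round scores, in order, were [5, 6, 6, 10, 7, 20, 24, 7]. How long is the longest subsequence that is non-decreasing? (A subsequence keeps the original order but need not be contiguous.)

6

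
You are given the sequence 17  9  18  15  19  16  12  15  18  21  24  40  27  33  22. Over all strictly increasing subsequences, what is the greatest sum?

Let S[i] be the best sum of a strictly increasing subsequence ending at i:
i:       1   2   3   4   5   6   7   8   9  10  11  12  13  14  15
a[i]:   17   9  18  15  19  16  12  15  18  21  24  40  27  33  22
S:      17   9  35  24  54  40  21  36  58  79 103 143 130 163 101
Maximum is 163 (e.g. 9 + 15 + 16 + 18 + 21 + 24 + 27 + 33).

163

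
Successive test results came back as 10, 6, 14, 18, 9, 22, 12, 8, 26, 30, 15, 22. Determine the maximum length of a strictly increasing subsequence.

6

Let dp[i] be the length of the longest such subsequence ending at index i:
i:      1  2  3  4  5  6  7  8  9 10 11 12
a[i]:  10  6 14 18  9 22 12  8 26 30 15 22
dp:     1  1  2  3  2  4  3  2  5  6  4  5
Maximum dp value is 6.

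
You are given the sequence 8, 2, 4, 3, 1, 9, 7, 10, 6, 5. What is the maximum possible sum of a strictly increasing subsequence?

Let S[i] be the best sum of a strictly increasing subsequence ending at i:
i:      1  2  3  4  5  6  7  8  9 10
a[i]:   8  2  4  3  1  9  7 10  6  5
S:      8  2  6  5  1 17 13 27 12 11
Maximum is 27 (e.g. 8 + 9 + 10).

27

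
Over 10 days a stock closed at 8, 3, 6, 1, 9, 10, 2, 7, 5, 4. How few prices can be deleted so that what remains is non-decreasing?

6

Fewest deletions = n − (longest non-decreasing subsequence).
i:      1  2  3  4  5  6  7  8  9 10
a[i]:   8  3  6  1  9 10  2  7  5  4
dp:     1  1  2  1  3  4  2  3  3  3
max dp = 4, so deletions = 10 − 4 = 6.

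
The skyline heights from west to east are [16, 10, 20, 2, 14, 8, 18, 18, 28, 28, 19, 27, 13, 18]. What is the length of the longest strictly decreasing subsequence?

Let dp[i] be the longest strictly decreasing subsequence ending at i:
i:      1  2  3  4  5  6  7  8  9 10 11 12 13 14
a[i]:  16 10 20  2 14  8 18 18 28 28 19 27 13 18
dp:     1  2  1  3  2  3  2  2  1  1  2  2  3  3
Maximum is 3.

3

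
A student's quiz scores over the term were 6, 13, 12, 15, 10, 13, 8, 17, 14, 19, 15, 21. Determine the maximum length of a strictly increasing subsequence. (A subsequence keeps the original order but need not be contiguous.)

6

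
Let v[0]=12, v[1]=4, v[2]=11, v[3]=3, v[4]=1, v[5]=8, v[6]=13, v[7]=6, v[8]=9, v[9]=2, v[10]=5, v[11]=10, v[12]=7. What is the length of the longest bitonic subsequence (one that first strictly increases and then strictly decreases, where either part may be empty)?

5

inc[i] = longest strictly increasing subsequence ending at i; dec[i] = longest strictly decreasing subsequence starting at i:
i:      0  1  2  3  4  5  6  7  8  9 10 11 12
v[i]:  12  4 11  3  1  8 13  6  9  2  5 10  7
inc:    1  1  2  1  1  2  3  2  3  2  3  4  4
dec:    5  3  4  2  1  3  3  2  2  1  1  2  1
Best peak at i=0 (value 12): inc=1, dec=5, length 1+5−1 = 5.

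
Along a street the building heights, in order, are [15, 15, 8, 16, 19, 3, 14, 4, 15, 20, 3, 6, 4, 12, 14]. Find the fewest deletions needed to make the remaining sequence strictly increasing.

10

Fewest deletions = n − (longest strictly increasing subsequence).
Patience tails:
15 → extends → [15]
15 → already a tail → [15]
8 → replaces 15 → [8]
16 → extends → [8, 16]
19 → extends → [8, 16, 19]
3 → replaces 8 → [3, 16, 19]
14 → replaces 16 → [3, 14, 19]
4 → replaces 14 → [3, 4, 19]
15 → replaces 19 → [3, 4, 15]
20 → extends → [3, 4, 15, 20]
3 → already a tail → [3, 4, 15, 20]
6 → replaces 15 → [3, 4, 6, 20]
4 → already a tail → [3, 4, 6, 20]
12 → replaces 20 → [3, 4, 6, 12]
14 → extends → [3, 4, 6, 12, 14]
Longest strictly increasing subsequence has length 5, so deletions = 15 − 5 = 10.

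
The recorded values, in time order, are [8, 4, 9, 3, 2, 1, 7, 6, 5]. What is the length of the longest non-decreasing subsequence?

2

Track the smallest tail for each achievable length (allowing ties):
8 → extends → [8]
4 → replaces 8 → [4]
9 → extends → [4, 9]
3 → replaces 4 → [3, 9]
2 → replaces 3 → [2, 9]
1 → replaces 2 → [1, 9]
7 → replaces 9 → [1, 7]
6 → replaces 7 → [1, 6]
5 → replaces 6 → [1, 5]
Two tails, so the longest non-decreasing subsequence has length 2 (e.g. 8, 9).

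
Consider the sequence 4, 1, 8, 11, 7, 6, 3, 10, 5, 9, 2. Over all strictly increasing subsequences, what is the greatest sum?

Let S[i] be the best sum of a strictly increasing subsequence ending at i:
i:      1  2  3  4  5  6  7  8  9 10 11
a[i]:   4  1  8 11  7  6  3 10  5  9  2
S:      4  1 12 23 11 10  4 22  9 21  3
Maximum is 23 (e.g. 4 + 8 + 11).

23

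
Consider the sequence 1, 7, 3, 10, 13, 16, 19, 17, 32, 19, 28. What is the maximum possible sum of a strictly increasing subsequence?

111

Let S[i] be the best sum of a strictly increasing subsequence ending at i:
i:       1   2   3   4   5   6   7   8   9  10  11
a[i]:    1   7   3  10  13  16  19  17  32  19  28
S:       1   8   4  18  31  47  66  64  98  83 111
Maximum is 111 (e.g. 1 + 7 + 10 + 13 + 16 + 17 + 19 + 28).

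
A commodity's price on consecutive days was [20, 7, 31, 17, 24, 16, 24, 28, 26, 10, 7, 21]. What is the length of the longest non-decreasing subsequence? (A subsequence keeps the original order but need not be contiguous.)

5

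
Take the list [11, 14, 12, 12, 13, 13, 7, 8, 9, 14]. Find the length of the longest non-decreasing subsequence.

Let dp[i] be the length of the longest such subsequence ending at index i:
i:      1  2  3  4  5  6  7  8  9 10
a[i]:  11 14 12 12 13 13  7  8  9 14
dp:     1  2  2  3  4  5  1  2  3  6
Maximum dp value is 6.

6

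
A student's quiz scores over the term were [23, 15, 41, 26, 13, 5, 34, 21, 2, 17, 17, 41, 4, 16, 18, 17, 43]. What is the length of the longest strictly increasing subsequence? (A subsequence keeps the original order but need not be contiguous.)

5

Track the smallest tail for each achievable length (strict):
23 → extends → [23]
15 → replaces 23 → [15]
41 → extends → [15, 41]
26 → replaces 41 → [15, 26]
13 → replaces 15 → [13, 26]
5 → replaces 13 → [5, 26]
34 → extends → [5, 26, 34]
21 → replaces 26 → [5, 21, 34]
2 → replaces 5 → [2, 21, 34]
17 → replaces 21 → [2, 17, 34]
17 → already a tail → [2, 17, 34]
41 → extends → [2, 17, 34, 41]
4 → replaces 17 → [2, 4, 34, 41]
16 → replaces 34 → [2, 4, 16, 41]
18 → replaces 41 → [2, 4, 16, 18]
17 → replaces 18 → [2, 4, 16, 17]
43 → extends → [2, 4, 16, 17, 43]
Five tails, so the longest strictly increasing subsequence has length 5 (e.g. 23, 26, 34, 41, 43).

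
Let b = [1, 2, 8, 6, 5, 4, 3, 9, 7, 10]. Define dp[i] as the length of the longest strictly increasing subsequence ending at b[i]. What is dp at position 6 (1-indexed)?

3

dp[i] = 1 + max{dp[j] : j<i, b[j]<b[i]} (or 1 if no such j):
i:      1  2  3  4  5  6  7  8  9 10
b[i]:   1  2  8  6  5  4  3  9  7 10
dp:     1  2  3  3  3  3  3  4  4  5
At index 6 the value is 3.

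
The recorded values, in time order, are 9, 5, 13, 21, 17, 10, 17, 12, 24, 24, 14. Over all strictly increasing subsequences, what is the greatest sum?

67

Let S[i] be the best sum of a strictly increasing subsequence ending at i:
i:      1  2  3  4  5  6  7  8  9 10 11
a[i]:   9  5 13 21 17 10 17 12 24 24 14
S:      9  5 22 43 39 19 39 31 67 67 45
Maximum is 67 (e.g. 9 + 13 + 21 + 24).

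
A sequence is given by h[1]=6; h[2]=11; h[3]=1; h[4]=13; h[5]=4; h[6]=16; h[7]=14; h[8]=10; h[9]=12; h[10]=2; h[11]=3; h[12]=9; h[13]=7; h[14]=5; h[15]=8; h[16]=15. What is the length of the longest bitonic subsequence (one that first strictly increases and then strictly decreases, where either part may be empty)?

inc[i] = longest strictly increasing subsequence ending at i; dec[i] = longest strictly decreasing subsequence starting at i:
i:      1  2  3  4  5  6  7  8  9 10 11 12 13 14 15 16
h[i]:   6 11  1 13  4 16 14 10 12  2  3  9  7  5  8 15
inc:    1  2  1  3  2  4  4  3  4  2  3  4  4  4  5  6
dec:    3  5  1  5  2  6  5  4  4  1  1  3  2  1  1  1
Best peak at i=6 (value 16): inc=4, dec=6, length 4+6−1 = 9.

9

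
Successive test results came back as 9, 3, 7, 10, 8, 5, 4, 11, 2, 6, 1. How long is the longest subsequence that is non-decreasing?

4

Track the smallest tail for each achievable length (allowing ties):
9 → extends → [9]
3 → replaces 9 → [3]
7 → extends → [3, 7]
10 → extends → [3, 7, 10]
8 → replaces 10 → [3, 7, 8]
5 → replaces 7 → [3, 5, 8]
4 → replaces 5 → [3, 4, 8]
11 → extends → [3, 4, 8, 11]
2 → replaces 3 → [2, 4, 8, 11]
6 → replaces 8 → [2, 4, 6, 11]
1 → replaces 2 → [1, 4, 6, 11]
Four tails, so the longest non-decreasing subsequence has length 4 (e.g. 3, 7, 10, 11).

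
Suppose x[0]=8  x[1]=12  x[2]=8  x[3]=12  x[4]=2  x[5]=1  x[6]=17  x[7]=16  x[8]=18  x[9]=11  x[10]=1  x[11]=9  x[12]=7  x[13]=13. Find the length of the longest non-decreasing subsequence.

5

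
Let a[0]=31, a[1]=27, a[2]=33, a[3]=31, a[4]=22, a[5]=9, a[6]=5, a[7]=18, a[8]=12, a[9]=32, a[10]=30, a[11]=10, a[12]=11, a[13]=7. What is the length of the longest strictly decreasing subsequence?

Let dp[i] be the longest strictly decreasing subsequence ending at i:
i:      0  1  2  3  4  5  6  7  8  9 10 11 12 13
a[i]:  31 27 33 31 22  9  5 18 12 32 30 10 11  7
dp:     1  2  1  2  3  4  5  4  5  2  3  6  6  7
Maximum is 7.

7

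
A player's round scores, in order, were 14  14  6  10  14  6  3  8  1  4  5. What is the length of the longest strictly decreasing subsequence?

Negate each value so 'decreasing' becomes 'increasing', then run patience tails on the negated sequence:
-14 → extends → [-14]
-14 → already a tail → [-14]
-6 → extends → [-14, -6]
-10 → replaces -6 → [-14, -10]
-14 → already a tail → [-14, -10]
-6 → extends → [-14, -10, -6]
-3 → extends → [-14, -10, -6, -3]
-8 → replaces -6 → [-14, -10, -8, -3]
-1 → extends → [-14, -10, -8, -3, -1]
-4 → replaces -3 → [-14, -10, -8, -4, -1]
-5 → replaces -4 → [-14, -10, -8, -5, -1]
Five tails, so the longest strictly decreasing subsequence of the original has length 5.

5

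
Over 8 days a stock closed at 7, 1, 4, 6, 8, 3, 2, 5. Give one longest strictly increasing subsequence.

Patience tails give the LIS length; then backtrack through the dp parents:
7 → extends → [7]
1 → replaces 7 → [1]
4 → extends → [1, 4]
6 → extends → [1, 4, 6]
8 → extends → [1, 4, 6, 8]
3 → replaces 4 → [1, 3, 6, 8]
2 → replaces 3 → [1, 2, 6, 8]
5 → replaces 6 → [1, 2, 5, 8]
Length 4; one witness is 1, 4, 6, 8.

1, 4, 6, 8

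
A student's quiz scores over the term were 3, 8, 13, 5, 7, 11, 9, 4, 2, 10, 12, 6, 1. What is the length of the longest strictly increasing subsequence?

Track the smallest tail for each achievable length (strict):
3 → extends → [3]
8 → extends → [3, 8]
13 → extends → [3, 8, 13]
5 → replaces 8 → [3, 5, 13]
7 → replaces 13 → [3, 5, 7]
11 → extends → [3, 5, 7, 11]
9 → replaces 11 → [3, 5, 7, 9]
4 → replaces 5 → [3, 4, 7, 9]
2 → replaces 3 → [2, 4, 7, 9]
10 → extends → [2, 4, 7, 9, 10]
12 → extends → [2, 4, 7, 9, 10, 12]
6 → replaces 7 → [2, 4, 6, 9, 10, 12]
1 → replaces 2 → [1, 4, 6, 9, 10, 12]
Six tails, so the longest strictly increasing subsequence has length 6 (e.g. 3, 5, 7, 9, 10, 12).

6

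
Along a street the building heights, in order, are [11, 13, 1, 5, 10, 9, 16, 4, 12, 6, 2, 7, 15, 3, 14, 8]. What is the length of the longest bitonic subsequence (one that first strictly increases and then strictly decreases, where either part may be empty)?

7

inc[i] = longest strictly increasing subsequence ending at i; dec[i] = longest strictly decreasing subsequence starting at i:
i:      1  2  3  4  5  6  7  8  9 10 11 12 13 14 15 16
a[i]:  11 13  1  5 10  9 16  4 12  6  2  7 15  3 14  8
inc:    1  2  1  2  3  3  4  2  4  3  2  4  5  3  5  5
dec:    5  5  1  3  4  3  4  2  3  2  1  2  3  1  2  1
Best peak at i=7 (value 16): inc=4, dec=4, length 4+4−1 = 7.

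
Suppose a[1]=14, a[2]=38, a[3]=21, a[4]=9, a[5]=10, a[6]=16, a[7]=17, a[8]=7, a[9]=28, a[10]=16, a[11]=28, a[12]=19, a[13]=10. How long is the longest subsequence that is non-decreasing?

6

Track the smallest tail for each achievable length (allowing ties):
14 → extends → [14]
38 → extends → [14, 38]
21 → replaces 38 → [14, 21]
9 → replaces 14 → [9, 21]
10 → replaces 21 → [9, 10]
16 → extends → [9, 10, 16]
17 → extends → [9, 10, 16, 17]
7 → replaces 9 → [7, 10, 16, 17]
28 → extends → [7, 10, 16, 17, 28]
16 → replaces 17 → [7, 10, 16, 16, 28]
28 → extends → [7, 10, 16, 16, 28, 28]
19 → replaces 28 → [7, 10, 16, 16, 19, 28]
10 → replaces 16 → [7, 10, 10, 16, 19, 28]
Six tails, so the longest non-decreasing subsequence has length 6 (e.g. 9, 10, 16, 17, 28, 28).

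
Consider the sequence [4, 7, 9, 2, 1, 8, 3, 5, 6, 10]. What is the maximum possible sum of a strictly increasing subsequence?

Let S[i] be the best sum of a strictly increasing subsequence ending at i:
i:      1  2  3  4  5  6  7  8  9 10
a[i]:   4  7  9  2  1  8  3  5  6 10
S:      4 11 20  2  1 19  5 10 16 30
Maximum is 30 (e.g. 4 + 7 + 9 + 10).

30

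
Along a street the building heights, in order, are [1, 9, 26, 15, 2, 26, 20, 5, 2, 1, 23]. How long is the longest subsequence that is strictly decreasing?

Negate each value so 'decreasing' becomes 'increasing', then run patience tails on the negated sequence:
-1 → extends → [-1]
-9 → replaces -1 → [-9]
-26 → replaces -9 → [-26]
-15 → extends → [-26, -15]
-2 → extends → [-26, -15, -2]
-26 → already a tail → [-26, -15, -2]
-20 → replaces -15 → [-26, -20, -2]
-5 → replaces -2 → [-26, -20, -5]
-2 → extends → [-26, -20, -5, -2]
-1 → extends → [-26, -20, -5, -2, -1]
-23 → replaces -20 → [-26, -23, -5, -2, -1]
Five tails, so the longest strictly decreasing subsequence of the original has length 5.

5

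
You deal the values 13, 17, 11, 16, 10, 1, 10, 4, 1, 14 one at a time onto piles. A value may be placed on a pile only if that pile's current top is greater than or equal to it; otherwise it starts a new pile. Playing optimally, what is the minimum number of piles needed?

3

Place each on the leftmost legal pile:
13 → new pile 1 (tops now [13])
17 → new pile 2 (tops now [13, 17])
11 → pile 1 (tops now [11, 17])
16 → pile 2 (tops now [11, 16])
10 → pile 1 (tops now [10, 16])
1 → pile 1 (tops now [1, 16])
10 → pile 2 (tops now [1, 10])
4 → pile 2 (tops now [1, 4])
1 → pile 1 (tops now [1, 4])
14 → new pile 3 (tops now [1, 4, 14])
Three piles.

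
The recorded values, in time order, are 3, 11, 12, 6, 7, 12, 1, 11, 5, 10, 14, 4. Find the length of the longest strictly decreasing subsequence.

4

Let dp[i] be the longest strictly decreasing subsequence ending at i:
i:      1  2  3  4  5  6  7  8  9 10 11 12
a[i]:   3 11 12  6  7 12  1 11  5 10 14  4
dp:     1  1  1  2  2  1  3  2  3  3  1  4
Maximum is 4.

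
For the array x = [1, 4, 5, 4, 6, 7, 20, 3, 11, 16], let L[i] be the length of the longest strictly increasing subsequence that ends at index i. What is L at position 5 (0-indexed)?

5

dp[i] = 1 + max{dp[j] : j<i, x[j]<x[i]} (or 1 if no such j):
i:      0  1  2  3  4  5  6  7  8  9
x[i]:   1  4  5  4  6  7 20  3 11 16
dp:     1  2  3  2  4  5  6  2  6  7
At index 5 the value is 5.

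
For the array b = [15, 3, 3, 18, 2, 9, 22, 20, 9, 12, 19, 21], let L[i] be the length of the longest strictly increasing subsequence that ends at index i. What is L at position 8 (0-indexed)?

dp[i] = 1 + max{dp[j] : j<i, b[j]<b[i]} (or 1 if no such j):
i:      0  1  2  3  4  5  6  7  8  9 10 11
b[i]:  15  3  3 18  2  9 22 20  9 12 19 21
dp:     1  1  1  2  1  2  3  3  2  3  4  5
At index 8 the value is 2.

2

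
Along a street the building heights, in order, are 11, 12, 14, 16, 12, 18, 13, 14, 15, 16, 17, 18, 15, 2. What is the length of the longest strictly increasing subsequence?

Let dp[i] be the length of the longest such subsequence ending at index i:
i:      1  2  3  4  5  6  7  8  9 10 11 12 13 14
a[i]:  11 12 14 16 12 18 13 14 15 16 17 18 15  2
dp:     1  2  3  4  2  5  3  4  5  6  7  8  5  1
Maximum dp value is 8.

8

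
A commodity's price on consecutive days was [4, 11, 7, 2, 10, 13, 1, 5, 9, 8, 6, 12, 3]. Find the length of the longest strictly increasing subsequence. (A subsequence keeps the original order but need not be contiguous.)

4

Let dp[i] be the length of the longest such subsequence ending at index i:
i:      1  2  3  4  5  6  7  8  9 10 11 12 13
a[i]:   4 11  7  2 10 13  1  5  9  8  6 12  3
dp:     1  2  2  1  3  4  1  2  3  3  3  4  2
Maximum dp value is 4.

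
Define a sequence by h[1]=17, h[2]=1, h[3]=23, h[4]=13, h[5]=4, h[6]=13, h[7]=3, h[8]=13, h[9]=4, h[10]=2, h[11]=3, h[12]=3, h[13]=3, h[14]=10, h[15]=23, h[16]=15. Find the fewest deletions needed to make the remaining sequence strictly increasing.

11

Fewest deletions = n − (longest strictly increasing subsequence).
Patience tails:
17 → extends → [17]
1 → replaces 17 → [1]
23 → extends → [1, 23]
13 → replaces 23 → [1, 13]
4 → replaces 13 → [1, 4]
13 → extends → [1, 4, 13]
3 → replaces 4 → [1, 3, 13]
13 → already a tail → [1, 3, 13]
4 → replaces 13 → [1, 3, 4]
2 → replaces 3 → [1, 2, 4]
3 → replaces 4 → [1, 2, 3]
3 → already a tail → [1, 2, 3]
3 → already a tail → [1, 2, 3]
10 → extends → [1, 2, 3, 10]
23 → extends → [1, 2, 3, 10, 23]
15 → replaces 23 → [1, 2, 3, 10, 15]
Longest strictly increasing subsequence has length 5, so deletions = 16 − 5 = 11.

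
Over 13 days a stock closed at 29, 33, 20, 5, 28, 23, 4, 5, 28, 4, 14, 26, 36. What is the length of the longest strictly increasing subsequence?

5

Track the smallest tail for each achievable length (strict):
29 → extends → [29]
33 → extends → [29, 33]
20 → replaces 29 → [20, 33]
5 → replaces 20 → [5, 33]
28 → replaces 33 → [5, 28]
23 → replaces 28 → [5, 23]
4 → replaces 5 → [4, 23]
5 → replaces 23 → [4, 5]
28 → extends → [4, 5, 28]
4 → already a tail → [4, 5, 28]
14 → replaces 28 → [4, 5, 14]
26 → extends → [4, 5, 14, 26]
36 → extends → [4, 5, 14, 26, 36]
Five tails, so the longest strictly increasing subsequence has length 5 (e.g. 4, 5, 14, 26, 36).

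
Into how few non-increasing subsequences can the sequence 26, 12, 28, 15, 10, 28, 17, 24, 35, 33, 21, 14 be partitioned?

5

Place each on the leftmost legal pile:
26 → new pile 1 (tops now [26])
12 → pile 1 (tops now [12])
28 → new pile 2 (tops now [12, 28])
15 → pile 2 (tops now [12, 15])
10 → pile 1 (tops now [10, 15])
28 → new pile 3 (tops now [10, 15, 28])
17 → pile 3 (tops now [10, 15, 17])
24 → new pile 4 (tops now [10, 15, 17, 24])
35 → new pile 5 (tops now [10, 15, 17, 24, 35])
33 → pile 5 (tops now [10, 15, 17, 24, 33])
21 → pile 4 (tops now [10, 15, 17, 21, 33])
14 → pile 2 (tops now [10, 14, 17, 21, 33])
Five piles.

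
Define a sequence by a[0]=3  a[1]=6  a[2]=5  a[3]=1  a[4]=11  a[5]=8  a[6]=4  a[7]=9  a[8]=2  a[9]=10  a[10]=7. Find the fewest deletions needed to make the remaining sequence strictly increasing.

Fewest deletions = n − (longest strictly increasing subsequence).
Patience tails:
3 → extends → [3]
6 → extends → [3, 6]
5 → replaces 6 → [3, 5]
1 → replaces 3 → [1, 5]
11 → extends → [1, 5, 11]
8 → replaces 11 → [1, 5, 8]
4 → replaces 5 → [1, 4, 8]
9 → extends → [1, 4, 8, 9]
2 → replaces 4 → [1, 2, 8, 9]
10 → extends → [1, 2, 8, 9, 10]
7 → replaces 8 → [1, 2, 7, 9, 10]
Longest strictly increasing subsequence has length 5, so deletions = 11 − 5 = 6.

6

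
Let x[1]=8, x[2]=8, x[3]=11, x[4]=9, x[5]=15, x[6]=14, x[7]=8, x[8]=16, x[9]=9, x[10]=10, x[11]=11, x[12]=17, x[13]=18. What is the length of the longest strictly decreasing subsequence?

3

Negate each value so 'decreasing' becomes 'increasing', then run patience tails on the negated sequence:
-8 → extends → [-8]
-8 → already a tail → [-8]
-11 → replaces -8 → [-11]
-9 → extends → [-11, -9]
-15 → replaces -11 → [-15, -9]
-14 → replaces -9 → [-15, -14]
-8 → extends → [-15, -14, -8]
-16 → replaces -15 → [-16, -14, -8]
-9 → replaces -8 → [-16, -14, -9]
-10 → replaces -9 → [-16, -14, -10]
-11 → replaces -10 → [-16, -14, -11]
-17 → replaces -16 → [-17, -14, -11]
-18 → replaces -17 → [-18, -14, -11]
Three tails, so the longest strictly decreasing subsequence of the original has length 3.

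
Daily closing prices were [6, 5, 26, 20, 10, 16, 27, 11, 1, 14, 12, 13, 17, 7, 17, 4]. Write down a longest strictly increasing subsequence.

Patience tails give the LIS length; then backtrack through the dp parents:
6 → extends → [6]
5 → replaces 6 → [5]
26 → extends → [5, 26]
20 → replaces 26 → [5, 20]
10 → replaces 20 → [5, 10]
16 → extends → [5, 10, 16]
27 → extends → [5, 10, 16, 27]
11 → replaces 16 → [5, 10, 11, 27]
1 → replaces 5 → [1, 10, 11, 27]
14 → replaces 27 → [1, 10, 11, 14]
12 → replaces 14 → [1, 10, 11, 12]
13 → extends → [1, 10, 11, 12, 13]
17 → extends → [1, 10, 11, 12, 13, 17]
7 → replaces 10 → [1, 7, 11, 12, 13, 17]
17 → already a tail → [1, 7, 11, 12, 13, 17]
4 → replaces 7 → [1, 4, 11, 12, 13, 17]
Length 6; one witness is 6, 10, 11, 12, 13, 17.

6, 10, 11, 12, 13, 17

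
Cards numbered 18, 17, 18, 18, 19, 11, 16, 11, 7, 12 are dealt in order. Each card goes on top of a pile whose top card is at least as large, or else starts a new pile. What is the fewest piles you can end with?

3

Place each on the leftmost legal pile:
18 → new pile 1 (tops now [18])
17 → pile 1 (tops now [17])
18 → new pile 2 (tops now [17, 18])
18 → pile 2 (tops now [17, 18])
19 → new pile 3 (tops now [17, 18, 19])
11 → pile 1 (tops now [11, 18, 19])
16 → pile 2 (tops now [11, 16, 19])
11 → pile 1 (tops now [11, 16, 19])
7 → pile 1 (tops now [7, 16, 19])
12 → pile 2 (tops now [7, 12, 19])
Three piles.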